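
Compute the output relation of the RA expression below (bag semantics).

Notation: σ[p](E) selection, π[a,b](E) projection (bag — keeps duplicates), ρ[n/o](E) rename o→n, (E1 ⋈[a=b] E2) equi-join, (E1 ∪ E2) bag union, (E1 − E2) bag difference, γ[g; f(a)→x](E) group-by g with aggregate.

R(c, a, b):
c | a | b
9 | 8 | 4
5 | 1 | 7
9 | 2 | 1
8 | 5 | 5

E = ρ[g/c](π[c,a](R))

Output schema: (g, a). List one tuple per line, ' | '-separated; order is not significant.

Per-node cardinality:
  R → 4
  π[c,a](R) → 4
  ρ[g/c](π[c,a](R)) → 4

== RESULT ==
g | a
5 | 1
8 | 5
9 | 2
9 | 8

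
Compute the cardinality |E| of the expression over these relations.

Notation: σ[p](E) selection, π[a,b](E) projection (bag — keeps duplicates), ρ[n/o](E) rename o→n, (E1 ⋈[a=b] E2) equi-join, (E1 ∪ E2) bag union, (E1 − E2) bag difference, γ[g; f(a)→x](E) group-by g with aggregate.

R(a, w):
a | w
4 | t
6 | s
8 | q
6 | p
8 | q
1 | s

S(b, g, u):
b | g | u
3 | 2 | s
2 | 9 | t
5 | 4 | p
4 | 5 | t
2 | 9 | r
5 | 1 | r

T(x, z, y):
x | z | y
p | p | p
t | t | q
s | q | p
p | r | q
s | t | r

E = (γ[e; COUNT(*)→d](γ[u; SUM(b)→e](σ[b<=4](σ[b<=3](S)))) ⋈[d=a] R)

Per-node cardinality:
  S → 6
  σ[b<=3](S) → 3
  σ[b<=4](σ[b<=3](S)) → 3
  γ[u; SUM(b)→e](σ[b<=4](σ[b<=3](S))) → 3
  γ[e; COUNT(*)→d](γ[u; SUM(b)→e](σ[b<=4](σ[b<=3](S)))) → 2
  R → 6
  (γ[e; COUNT(*)→d](γ[u; SUM(b)→e](σ[b<=4](σ[b<=3](S)))) ⋈[d=a] R) → 1

|E| = 1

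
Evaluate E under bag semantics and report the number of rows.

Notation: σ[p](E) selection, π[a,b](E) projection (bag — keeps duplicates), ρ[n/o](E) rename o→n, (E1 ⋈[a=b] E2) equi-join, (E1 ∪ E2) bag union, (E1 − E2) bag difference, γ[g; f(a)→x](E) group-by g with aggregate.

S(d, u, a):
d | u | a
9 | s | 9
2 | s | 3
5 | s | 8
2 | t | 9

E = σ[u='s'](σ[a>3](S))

Row counts bottom-up:
  S → 4
  σ[a>3](S) → 3
  σ[u='s'](σ[a>3](S)) → 2

|E| = 2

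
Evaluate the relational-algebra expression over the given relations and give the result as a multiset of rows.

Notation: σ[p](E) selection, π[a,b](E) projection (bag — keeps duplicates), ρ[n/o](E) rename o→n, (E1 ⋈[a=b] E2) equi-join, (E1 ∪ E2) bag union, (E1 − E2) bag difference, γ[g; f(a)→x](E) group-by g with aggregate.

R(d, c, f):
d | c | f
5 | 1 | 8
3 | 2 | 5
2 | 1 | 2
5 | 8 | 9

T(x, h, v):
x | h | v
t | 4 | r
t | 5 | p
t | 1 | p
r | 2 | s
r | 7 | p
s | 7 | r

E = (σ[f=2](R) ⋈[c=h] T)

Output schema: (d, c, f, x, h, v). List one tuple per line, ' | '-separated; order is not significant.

Per-node cardinality:
  R → 4
  σ[f=2](R) → 1
  T → 6
  (σ[f=2](R) ⋈[c=h] T) → 1

== RESULT ==
d | c | f | x | h | v
2 | 1 | 2 | t | 1 | p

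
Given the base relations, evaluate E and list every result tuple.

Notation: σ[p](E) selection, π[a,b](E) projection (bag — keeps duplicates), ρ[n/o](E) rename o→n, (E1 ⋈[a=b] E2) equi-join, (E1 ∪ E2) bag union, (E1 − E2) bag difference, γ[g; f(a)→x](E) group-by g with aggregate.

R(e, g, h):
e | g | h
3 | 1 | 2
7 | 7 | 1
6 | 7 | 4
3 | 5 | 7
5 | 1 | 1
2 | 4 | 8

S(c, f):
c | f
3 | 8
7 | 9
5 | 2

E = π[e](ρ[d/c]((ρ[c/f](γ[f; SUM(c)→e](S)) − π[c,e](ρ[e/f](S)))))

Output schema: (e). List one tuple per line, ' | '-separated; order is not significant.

Row counts bottom-up:
  S → 3
  γ[f; SUM(c)→e](S) → 3
  ρ[c/f](γ[f; SUM(c)→e](S)) → 3
  S → 3
  ρ[e/f](S) → 3
  π[c,e](ρ[e/f](S)) → 3
  (ρ[c/f](γ[f; SUM(c)→e](S)) − π[c,e](ρ[e/f](S))) → 3
  ρ[d/c]((ρ[c/f](γ[f; SUM(c)→e](S)) − π[c,e](ρ[e/f](S)))) → 3
  π[e](ρ[d/c]((ρ[c/f](γ[f; SUM(c)→e](S)) − π[c,e](ρ[e/f](S))))) → 3

== RESULT ==
e
3
5
7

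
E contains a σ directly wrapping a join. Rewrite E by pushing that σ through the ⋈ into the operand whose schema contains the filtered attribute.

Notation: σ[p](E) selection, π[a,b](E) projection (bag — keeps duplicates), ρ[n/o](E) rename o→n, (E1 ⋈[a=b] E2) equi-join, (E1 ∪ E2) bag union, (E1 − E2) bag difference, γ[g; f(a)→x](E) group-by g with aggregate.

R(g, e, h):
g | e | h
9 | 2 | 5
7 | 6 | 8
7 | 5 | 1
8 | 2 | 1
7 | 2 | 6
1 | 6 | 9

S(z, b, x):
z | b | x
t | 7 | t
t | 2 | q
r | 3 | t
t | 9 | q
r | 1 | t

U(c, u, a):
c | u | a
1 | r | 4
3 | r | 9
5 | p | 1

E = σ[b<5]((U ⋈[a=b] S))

σ filters on b, owned by the right side.
E' = (U ⋈[a=b] σ[b<5](S))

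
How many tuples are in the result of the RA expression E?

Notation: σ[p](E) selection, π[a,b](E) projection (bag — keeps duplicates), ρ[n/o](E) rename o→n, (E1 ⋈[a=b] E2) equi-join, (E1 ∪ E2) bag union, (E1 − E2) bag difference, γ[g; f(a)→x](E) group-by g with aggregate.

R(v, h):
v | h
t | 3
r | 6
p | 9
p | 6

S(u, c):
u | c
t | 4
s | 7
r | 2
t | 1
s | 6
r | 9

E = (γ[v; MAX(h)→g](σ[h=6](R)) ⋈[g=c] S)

Stepwise |·|:
  R → 4
  σ[h=6](R) → 2
  γ[v; MAX(h)→g](σ[h=6](R)) → 2
  S → 6
  (γ[v; MAX(h)→g](σ[h=6](R)) ⋈[g=c] S) → 2

|E| = 2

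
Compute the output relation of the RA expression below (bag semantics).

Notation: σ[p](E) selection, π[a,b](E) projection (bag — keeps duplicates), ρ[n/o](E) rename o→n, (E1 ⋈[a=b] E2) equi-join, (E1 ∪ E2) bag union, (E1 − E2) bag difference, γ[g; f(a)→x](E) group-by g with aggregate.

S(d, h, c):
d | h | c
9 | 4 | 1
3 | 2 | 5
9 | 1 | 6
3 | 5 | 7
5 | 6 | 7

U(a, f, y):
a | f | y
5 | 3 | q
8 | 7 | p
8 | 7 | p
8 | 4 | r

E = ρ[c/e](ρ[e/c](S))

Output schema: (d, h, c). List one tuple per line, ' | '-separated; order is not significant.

Subexpression sizes:
  S → 5
  ρ[e/c](S) → 5
  ρ[c/e](ρ[e/c](S)) → 5

== RESULT ==
d | h | c
3 | 2 | 5
3 | 5 | 7
5 | 6 | 7
9 | 1 | 6
9 | 4 | 1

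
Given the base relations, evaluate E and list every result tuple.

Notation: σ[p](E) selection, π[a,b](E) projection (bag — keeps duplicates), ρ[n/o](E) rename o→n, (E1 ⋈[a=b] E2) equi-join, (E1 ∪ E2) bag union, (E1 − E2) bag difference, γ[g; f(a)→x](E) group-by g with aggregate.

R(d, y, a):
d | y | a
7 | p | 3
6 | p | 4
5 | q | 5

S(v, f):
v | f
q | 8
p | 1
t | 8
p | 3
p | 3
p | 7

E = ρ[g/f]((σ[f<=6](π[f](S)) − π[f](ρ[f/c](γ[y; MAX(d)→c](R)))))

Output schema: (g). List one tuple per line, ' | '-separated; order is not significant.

Stepwise |·|:
  S → 6
  π[f](S) → 6
  σ[f<=6](π[f](S)) → 3
  R → 3
  γ[y; MAX(d)→c](R) → 2
  ρ[f/c](γ[y; MAX(d)→c](R)) → 2
  π[f](ρ[f/c](γ[y; MAX(d)→c](R))) → 2
  (σ[f<=6](π[f](S)) − π[f](ρ[f/c](γ[y; MAX(d)→c](R)))) → 3
  ρ[g/f]((σ[f<=6](π[f](S)) − π[f](ρ[f/c](γ[y; MAX(d)→c](R))))) → 3

== RESULT ==
g
1
3
3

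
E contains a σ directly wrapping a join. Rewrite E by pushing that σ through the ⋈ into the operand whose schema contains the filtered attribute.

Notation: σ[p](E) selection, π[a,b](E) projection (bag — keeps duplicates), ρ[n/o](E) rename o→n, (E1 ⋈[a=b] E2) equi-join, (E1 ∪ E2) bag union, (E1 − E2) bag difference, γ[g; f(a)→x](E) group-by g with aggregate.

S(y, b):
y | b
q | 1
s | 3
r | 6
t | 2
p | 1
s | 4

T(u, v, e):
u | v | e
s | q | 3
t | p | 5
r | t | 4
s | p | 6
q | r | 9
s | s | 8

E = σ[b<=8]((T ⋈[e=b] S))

σ filters on b, owned by the right side.
E' = (T ⋈[e=b] σ[b<=8](S))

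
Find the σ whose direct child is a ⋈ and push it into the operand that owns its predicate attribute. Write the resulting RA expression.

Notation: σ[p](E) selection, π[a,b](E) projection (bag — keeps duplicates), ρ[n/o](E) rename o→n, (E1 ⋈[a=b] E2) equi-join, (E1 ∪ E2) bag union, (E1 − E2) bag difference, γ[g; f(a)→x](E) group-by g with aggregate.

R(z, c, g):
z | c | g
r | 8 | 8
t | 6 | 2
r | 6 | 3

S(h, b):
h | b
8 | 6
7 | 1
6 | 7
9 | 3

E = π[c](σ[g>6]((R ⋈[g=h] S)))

σ filters on g, owned by the left side.
E' = π[c]((σ[g>6](R) ⋈[g=h] S))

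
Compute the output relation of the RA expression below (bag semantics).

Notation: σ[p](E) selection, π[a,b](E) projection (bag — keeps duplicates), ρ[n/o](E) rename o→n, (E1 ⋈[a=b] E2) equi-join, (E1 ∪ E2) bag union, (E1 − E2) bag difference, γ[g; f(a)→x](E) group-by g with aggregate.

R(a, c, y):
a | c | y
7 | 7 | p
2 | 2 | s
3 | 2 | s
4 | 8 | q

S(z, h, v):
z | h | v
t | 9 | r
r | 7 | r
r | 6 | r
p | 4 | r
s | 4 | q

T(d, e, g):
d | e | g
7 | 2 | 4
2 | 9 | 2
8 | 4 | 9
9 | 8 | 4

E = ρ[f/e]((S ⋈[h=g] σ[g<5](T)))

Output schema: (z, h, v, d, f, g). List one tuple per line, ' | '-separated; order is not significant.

Subexpression sizes:
  S → 5
  T → 4
  σ[g<5](T) → 3
  (S ⋈[h=g] σ[g<5](T)) → 4
  ρ[f/e]((S ⋈[h=g] σ[g<5](T))) → 4

== RESULT ==
z | h | v | d | f | g
p | 4 | r | 7 | 2 | 4
p | 4 | r | 9 | 8 | 4
s | 4 | q | 7 | 2 | 4
s | 4 | q | 9 | 8 | 4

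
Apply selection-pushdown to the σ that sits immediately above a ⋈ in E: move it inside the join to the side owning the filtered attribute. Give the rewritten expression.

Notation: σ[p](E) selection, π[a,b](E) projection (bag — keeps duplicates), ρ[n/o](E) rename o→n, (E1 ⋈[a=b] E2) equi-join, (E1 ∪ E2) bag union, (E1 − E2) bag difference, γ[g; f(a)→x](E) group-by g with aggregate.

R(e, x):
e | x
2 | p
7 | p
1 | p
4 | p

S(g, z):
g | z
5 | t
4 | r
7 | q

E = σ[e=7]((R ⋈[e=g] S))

σ filters on e, owned by the left side.
E' = (σ[e=7](R) ⋈[e=g] S)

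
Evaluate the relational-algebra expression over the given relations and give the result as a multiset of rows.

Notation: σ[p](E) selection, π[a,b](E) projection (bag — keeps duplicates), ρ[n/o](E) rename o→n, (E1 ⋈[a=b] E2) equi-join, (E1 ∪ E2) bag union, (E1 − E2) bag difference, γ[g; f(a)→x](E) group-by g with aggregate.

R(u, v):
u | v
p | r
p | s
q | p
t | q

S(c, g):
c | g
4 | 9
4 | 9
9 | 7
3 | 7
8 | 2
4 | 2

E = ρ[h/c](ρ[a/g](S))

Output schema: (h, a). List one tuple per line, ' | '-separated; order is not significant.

Per-node cardinality:
  S → 6
  ρ[a/g](S) → 6
  ρ[h/c](ρ[a/g](S)) → 6

== RESULT ==
h | a
3 | 7
4 | 2
4 | 9
4 | 9
8 | 2
9 | 7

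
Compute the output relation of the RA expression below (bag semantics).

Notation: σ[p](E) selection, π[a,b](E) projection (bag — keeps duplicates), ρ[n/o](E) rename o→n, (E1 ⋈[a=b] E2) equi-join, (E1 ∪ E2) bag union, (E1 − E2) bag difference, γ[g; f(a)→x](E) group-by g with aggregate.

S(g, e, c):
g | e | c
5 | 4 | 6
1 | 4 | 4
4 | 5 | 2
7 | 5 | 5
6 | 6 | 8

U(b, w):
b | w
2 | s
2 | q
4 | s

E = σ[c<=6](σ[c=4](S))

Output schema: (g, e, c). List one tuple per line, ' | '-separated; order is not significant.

Per-node cardinality:
  S → 5
  σ[c=4](S) → 1
  σ[c<=6](σ[c=4](S)) → 1

== RESULT ==
g | e | c
1 | 4 | 4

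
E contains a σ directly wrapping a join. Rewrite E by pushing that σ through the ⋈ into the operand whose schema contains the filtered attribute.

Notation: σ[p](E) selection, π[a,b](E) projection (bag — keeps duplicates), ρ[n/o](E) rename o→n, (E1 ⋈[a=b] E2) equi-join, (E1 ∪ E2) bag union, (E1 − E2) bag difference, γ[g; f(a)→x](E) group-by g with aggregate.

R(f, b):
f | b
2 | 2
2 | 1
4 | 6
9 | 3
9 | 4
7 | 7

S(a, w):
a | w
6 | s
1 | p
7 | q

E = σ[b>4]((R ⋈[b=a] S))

σ filters on b, owned by the left side.
E' = (σ[b>4](R) ⋈[b=a] S)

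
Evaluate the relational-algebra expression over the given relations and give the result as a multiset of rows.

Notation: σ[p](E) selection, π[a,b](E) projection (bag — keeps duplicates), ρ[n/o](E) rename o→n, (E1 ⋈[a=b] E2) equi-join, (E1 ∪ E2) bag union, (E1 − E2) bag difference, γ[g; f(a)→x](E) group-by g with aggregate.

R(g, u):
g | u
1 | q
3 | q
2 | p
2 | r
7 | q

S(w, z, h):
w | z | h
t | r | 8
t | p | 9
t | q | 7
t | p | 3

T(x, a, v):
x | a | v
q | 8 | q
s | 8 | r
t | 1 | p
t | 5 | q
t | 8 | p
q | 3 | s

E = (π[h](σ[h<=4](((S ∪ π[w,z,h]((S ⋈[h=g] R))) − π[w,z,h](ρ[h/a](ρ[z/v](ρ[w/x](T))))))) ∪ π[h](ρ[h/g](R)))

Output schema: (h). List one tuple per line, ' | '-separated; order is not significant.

Subexpression sizes:
  S → 4
  S → 4
  R → 5
  (S ⋈[h=g] R) → 2
  π[w,z,h]((S ⋈[h=g] R)) → 2
  (S ∪ π[w,z,h]((S ⋈[h=g] R))) → 6
  T → 6
  ρ[w/x](T) → 6
  ρ[z/v](ρ[w/x](T)) → 6
  ρ[h/a](ρ[z/v](ρ[w/x](T))) → 6
  π[w,z,h](ρ[h/a](ρ[z/v](ρ[w/x](T)))) → 6
  ((S ∪ π[w,z,h]((S ⋈[h=g] R))) − π[w,z,h](ρ[h/a](ρ[z/v](ρ[w/x](T))))) → 6
  σ[h<=4](((S ∪ π[w,z,h]((S ⋈[h=g] R))) − π[w,z,h](ρ[h/a](ρ[z/v](ρ[w/x](T)))))) → 2
  π[h](σ[h<=4](((S ∪ π[w,z,h]((S ⋈[h=g] R))) − π[w,z,h](ρ[h/a](ρ[z/v](ρ[w/x](T))))))) → 2
  R → 5
  ρ[h/g](R) → 5
  π[h](ρ[h/g](R)) → 5
  (π[h](σ[h<=4](((S ∪ π[w,z,h]((S ⋈[h=g] R))) − π[w,z,h](ρ[h/a](ρ[z/v](ρ[w/x](T))))))) ∪ π[h](ρ[h/g](R))) → 7

== RESULT ==
h
1
2
2
3
3
3
7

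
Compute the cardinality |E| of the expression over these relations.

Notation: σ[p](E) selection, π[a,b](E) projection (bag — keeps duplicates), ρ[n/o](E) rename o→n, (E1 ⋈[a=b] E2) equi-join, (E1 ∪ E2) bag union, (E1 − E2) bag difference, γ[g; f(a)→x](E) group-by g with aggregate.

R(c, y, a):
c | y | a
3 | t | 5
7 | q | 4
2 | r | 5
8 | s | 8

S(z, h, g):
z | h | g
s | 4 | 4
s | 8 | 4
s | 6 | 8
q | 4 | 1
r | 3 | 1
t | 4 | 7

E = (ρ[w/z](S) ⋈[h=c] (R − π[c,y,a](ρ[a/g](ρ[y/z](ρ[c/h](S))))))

Subexpression sizes:
  S → 6
  ρ[w/z](S) → 6
  R → 4
  S → 6
  ρ[c/h](S) → 6
  ρ[y/z](ρ[c/h](S)) → 6
  ρ[a/g](ρ[y/z](ρ[c/h](S))) → 6
  π[c,y,a](ρ[a/g](ρ[y/z](ρ[c/h](S)))) → 6
  (R − π[c,y,a](ρ[a/g](ρ[y/z](ρ[c/h](S))))) → 4
  (ρ[w/z](S) ⋈[h=c] (R − π[c,y,a](ρ[a/g](ρ[y/z](ρ[c/h](S)))))) → 2

|E| = 2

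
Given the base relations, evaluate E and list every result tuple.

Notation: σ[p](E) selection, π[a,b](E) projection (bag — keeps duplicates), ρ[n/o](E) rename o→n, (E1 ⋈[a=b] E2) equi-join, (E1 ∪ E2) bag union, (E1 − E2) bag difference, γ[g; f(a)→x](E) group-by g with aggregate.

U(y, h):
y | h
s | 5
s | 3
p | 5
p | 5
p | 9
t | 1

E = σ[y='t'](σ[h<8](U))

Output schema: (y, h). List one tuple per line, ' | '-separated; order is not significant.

Row counts bottom-up:
  U → 6
  σ[h<8](U) → 5
  σ[y='t'](σ[h<8](U)) → 1

== RESULT ==
y | h
t | 1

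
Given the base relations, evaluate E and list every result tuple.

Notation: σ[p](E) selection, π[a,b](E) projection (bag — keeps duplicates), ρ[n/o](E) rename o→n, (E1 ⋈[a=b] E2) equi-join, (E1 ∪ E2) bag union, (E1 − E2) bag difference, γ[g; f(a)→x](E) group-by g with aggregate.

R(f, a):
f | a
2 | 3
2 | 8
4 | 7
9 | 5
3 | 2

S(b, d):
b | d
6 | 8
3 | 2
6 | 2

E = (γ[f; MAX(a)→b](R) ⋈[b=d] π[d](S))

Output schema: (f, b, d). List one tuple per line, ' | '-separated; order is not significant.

Per-node cardinality:
  R → 5
  γ[f; MAX(a)→b](R) → 4
  S → 3
  π[d](S) → 3
  (γ[f; MAX(a)→b](R) ⋈[b=d] π[d](S)) → 3

== RESULT ==
f | b | d
2 | 8 | 8
3 | 2 | 2
3 | 2 | 2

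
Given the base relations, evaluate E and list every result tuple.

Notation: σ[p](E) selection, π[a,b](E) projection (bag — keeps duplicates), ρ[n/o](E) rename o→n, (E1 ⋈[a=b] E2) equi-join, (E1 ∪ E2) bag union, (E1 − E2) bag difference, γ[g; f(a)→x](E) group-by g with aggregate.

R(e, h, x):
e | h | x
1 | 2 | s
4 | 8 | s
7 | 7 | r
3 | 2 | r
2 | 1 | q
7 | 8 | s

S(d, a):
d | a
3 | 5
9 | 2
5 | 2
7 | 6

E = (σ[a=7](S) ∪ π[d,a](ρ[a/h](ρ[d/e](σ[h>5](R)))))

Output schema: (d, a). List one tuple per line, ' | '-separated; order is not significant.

Subexpression sizes:
  S → 4
  σ[a=7](S) → 0
  R → 6
  σ[h>5](R) → 3
  ρ[d/e](σ[h>5](R)) → 3
  ρ[a/h](ρ[d/e](σ[h>5](R))) → 3
  π[d,a](ρ[a/h](ρ[d/e](σ[h>5](R)))) → 3
  (σ[a=7](S) ∪ π[d,a](ρ[a/h](ρ[d/e](σ[h>5](R))))) → 3

== RESULT ==
d | a
4 | 8
7 | 7
7 | 8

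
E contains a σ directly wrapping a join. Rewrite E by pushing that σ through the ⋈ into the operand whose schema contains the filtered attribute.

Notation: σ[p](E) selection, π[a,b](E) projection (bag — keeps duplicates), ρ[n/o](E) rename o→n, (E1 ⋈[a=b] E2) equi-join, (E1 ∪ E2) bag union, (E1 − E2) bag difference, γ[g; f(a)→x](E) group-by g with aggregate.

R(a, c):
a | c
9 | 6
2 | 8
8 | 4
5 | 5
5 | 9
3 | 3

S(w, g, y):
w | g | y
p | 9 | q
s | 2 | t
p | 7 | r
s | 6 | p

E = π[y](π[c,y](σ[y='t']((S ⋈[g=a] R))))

σ filters on y, owned by the left side.
E' = π[y](π[c,y]((σ[y='t'](S) ⋈[g=a] R)))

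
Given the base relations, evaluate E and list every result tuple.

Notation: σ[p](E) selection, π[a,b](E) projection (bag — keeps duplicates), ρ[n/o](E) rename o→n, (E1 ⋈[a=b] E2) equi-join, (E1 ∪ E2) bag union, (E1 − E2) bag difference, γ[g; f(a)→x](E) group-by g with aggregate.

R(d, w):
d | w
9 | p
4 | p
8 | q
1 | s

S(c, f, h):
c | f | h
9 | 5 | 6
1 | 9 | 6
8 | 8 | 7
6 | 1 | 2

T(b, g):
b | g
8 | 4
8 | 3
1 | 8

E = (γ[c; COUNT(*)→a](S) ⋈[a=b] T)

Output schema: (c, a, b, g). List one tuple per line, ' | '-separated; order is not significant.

Subexpression sizes:
  S → 4
  γ[c; COUNT(*)→a](S) → 4
  T → 3
  (γ[c; COUNT(*)→a](S) ⋈[a=b] T) → 4

== RESULT ==
c | a | b | g
1 | 1 | 1 | 8
6 | 1 | 1 | 8
8 | 1 | 1 | 8
9 | 1 | 1 | 8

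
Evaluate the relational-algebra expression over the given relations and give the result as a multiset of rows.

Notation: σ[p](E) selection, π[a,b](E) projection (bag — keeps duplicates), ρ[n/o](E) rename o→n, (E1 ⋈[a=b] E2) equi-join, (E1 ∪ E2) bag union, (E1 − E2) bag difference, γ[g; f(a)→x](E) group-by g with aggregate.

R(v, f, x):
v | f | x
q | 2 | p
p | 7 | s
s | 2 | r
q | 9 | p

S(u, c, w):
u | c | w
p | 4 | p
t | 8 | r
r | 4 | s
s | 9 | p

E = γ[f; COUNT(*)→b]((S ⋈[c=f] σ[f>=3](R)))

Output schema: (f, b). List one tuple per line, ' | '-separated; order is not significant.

Subexpression sizes:
  S → 4
  R → 4
  σ[f>=3](R) → 2
  (S ⋈[c=f] σ[f>=3](R)) → 1
  γ[f; COUNT(*)→b]((S ⋈[c=f] σ[f>=3](R))) → 1

== RESULT ==
f | b
9 | 1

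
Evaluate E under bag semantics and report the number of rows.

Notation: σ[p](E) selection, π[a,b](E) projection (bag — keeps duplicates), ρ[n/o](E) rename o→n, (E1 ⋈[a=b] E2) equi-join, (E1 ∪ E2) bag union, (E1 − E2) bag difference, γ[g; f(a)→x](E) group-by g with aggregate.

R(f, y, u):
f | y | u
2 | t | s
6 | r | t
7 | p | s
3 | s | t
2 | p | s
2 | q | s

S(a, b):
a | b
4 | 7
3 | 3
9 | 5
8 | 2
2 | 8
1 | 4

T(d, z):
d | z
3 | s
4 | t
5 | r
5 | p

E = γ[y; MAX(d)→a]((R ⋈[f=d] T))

Per-node cardinality:
  R → 6
  T → 4
  (R ⋈[f=d] T) → 1
  γ[y; MAX(d)→a]((R ⋈[f=d] T)) → 1

|E| = 1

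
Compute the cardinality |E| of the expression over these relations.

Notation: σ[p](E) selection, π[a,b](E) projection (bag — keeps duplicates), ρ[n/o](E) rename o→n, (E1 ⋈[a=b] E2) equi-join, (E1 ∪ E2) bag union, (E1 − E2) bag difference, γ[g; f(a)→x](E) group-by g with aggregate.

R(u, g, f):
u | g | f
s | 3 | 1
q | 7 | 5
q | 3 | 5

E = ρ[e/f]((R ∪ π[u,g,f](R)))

Row counts bottom-up:
  R → 3
  R → 3
  π[u,g,f](R) → 3
  (R ∪ π[u,g,f](R)) → 6
  ρ[e/f]((R ∪ π[u,g,f](R))) → 6

|E| = 6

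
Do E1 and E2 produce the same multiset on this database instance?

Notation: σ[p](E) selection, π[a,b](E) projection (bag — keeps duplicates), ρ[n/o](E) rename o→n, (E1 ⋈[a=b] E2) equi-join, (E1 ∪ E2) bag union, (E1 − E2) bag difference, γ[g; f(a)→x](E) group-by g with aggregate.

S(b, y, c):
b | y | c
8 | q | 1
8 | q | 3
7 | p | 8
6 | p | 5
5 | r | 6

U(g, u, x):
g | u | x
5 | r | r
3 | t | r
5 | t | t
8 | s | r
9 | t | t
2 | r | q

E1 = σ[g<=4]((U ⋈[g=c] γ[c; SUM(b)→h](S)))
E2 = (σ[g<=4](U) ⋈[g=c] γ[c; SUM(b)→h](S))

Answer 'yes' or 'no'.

E1 row counts bottom-up:
  U → 6
  S → 5
  γ[c; SUM(b)→h](S) → 5
  (U ⋈[g=c] γ[c; SUM(b)→h](S)) → 4
  σ[g<=4]((U ⋈[g=c] γ[c; SUM(b)→h](S))) → 1
E2 row counts bottom-up:
  U → 6
  σ[g<=4](U) → 2
  S → 5
  γ[c; SUM(b)→h](S) → 5
  (σ[g<=4](U) ⋈[g=c] γ[c; SUM(b)→h](S)) → 1

E1 and E2 produce the same multiset:
g | u | x | c | h
3 | t | r | 3 | 8

yes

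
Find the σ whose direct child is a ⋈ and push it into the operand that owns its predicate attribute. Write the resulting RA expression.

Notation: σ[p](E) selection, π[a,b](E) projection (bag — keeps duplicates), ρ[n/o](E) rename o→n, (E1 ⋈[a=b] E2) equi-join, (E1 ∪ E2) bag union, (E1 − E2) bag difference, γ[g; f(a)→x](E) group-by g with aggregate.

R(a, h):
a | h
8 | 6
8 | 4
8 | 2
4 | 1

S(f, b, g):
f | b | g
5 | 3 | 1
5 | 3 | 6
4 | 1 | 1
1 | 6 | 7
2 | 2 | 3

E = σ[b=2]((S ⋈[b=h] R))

σ filters on b, owned by the left side.
E' = (σ[b=2](S) ⋈[b=h] R)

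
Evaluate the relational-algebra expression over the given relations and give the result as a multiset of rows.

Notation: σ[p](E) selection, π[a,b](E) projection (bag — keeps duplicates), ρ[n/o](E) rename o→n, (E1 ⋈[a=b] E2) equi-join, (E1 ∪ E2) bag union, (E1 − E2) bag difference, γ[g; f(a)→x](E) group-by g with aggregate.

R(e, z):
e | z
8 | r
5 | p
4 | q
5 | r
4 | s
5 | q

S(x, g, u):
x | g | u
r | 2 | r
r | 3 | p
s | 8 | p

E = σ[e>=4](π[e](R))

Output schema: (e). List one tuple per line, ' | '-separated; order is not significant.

Per-node cardinality:
  R → 6
  π[e](R) → 6
  σ[e>=4](π[e](R)) → 6

== RESULT ==
e
4
4
5
5
5
8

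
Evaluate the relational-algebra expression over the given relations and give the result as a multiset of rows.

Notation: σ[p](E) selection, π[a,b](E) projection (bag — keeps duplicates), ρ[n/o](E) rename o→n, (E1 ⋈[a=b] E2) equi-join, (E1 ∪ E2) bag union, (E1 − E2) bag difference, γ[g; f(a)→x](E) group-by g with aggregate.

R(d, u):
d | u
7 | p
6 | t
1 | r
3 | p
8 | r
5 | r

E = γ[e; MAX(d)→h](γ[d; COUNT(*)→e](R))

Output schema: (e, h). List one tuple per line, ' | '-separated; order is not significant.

Row counts bottom-up:
  R → 6
  γ[d; COUNT(*)→e](R) → 6
  γ[e; MAX(d)→h](γ[d; COUNT(*)→e](R)) → 1

== RESULT ==
e | h
1 | 8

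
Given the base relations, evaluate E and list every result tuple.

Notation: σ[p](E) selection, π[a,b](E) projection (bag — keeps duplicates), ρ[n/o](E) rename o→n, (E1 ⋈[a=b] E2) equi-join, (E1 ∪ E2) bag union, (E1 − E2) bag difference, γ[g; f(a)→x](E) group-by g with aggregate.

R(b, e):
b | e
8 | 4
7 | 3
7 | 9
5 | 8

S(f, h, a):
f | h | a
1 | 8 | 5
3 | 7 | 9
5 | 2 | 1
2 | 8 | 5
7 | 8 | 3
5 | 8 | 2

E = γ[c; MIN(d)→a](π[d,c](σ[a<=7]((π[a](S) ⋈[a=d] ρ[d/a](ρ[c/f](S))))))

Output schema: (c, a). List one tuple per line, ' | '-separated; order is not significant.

Row counts bottom-up:
  S → 6
  π[a](S) → 6
  S → 6
  ρ[c/f](S) → 6
  ρ[d/a](ρ[c/f](S)) → 6
  (π[a](S) ⋈[a=d] ρ[d/a](ρ[c/f](S))) → 8
  σ[a<=7]((π[a](S) ⋈[a=d] ρ[d/a](ρ[c/f](S)))) → 7
  π[d,c](σ[a<=7]((π[a](S) ⋈[a=d] ρ[d/a](ρ[c/f](S))))) → 7
  γ[c; MIN(d)→a](π[d,c](σ[a<=7]((π[a](S) ⋈[a=d] ρ[d/a](ρ[c/f](S)))))) → 4

== RESULT ==
c | a
1 | 5
2 | 5
5 | 1
7 | 3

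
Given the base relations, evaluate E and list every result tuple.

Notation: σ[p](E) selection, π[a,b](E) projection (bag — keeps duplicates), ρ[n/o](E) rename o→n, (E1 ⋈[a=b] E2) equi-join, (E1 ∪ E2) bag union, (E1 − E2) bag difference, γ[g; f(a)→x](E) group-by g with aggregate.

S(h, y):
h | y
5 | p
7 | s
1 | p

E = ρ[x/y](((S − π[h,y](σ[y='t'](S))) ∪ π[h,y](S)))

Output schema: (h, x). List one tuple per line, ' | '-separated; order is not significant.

Subexpression sizes:
  S → 3
  S → 3
  σ[y='t'](S) → 0
  π[h,y](σ[y='t'](S)) → 0
  (S − π[h,y](σ[y='t'](S))) → 3
  S → 3
  π[h,y](S) → 3
  ((S − π[h,y](σ[y='t'](S))) ∪ π[h,y](S)) → 6
  ρ[x/y](((S − π[h,y](σ[y='t'](S))) ∪ π[h,y](S))) → 6

== RESULT ==
h | x
1 | p
1 | p
5 | p
5 | p
7 | s
7 | s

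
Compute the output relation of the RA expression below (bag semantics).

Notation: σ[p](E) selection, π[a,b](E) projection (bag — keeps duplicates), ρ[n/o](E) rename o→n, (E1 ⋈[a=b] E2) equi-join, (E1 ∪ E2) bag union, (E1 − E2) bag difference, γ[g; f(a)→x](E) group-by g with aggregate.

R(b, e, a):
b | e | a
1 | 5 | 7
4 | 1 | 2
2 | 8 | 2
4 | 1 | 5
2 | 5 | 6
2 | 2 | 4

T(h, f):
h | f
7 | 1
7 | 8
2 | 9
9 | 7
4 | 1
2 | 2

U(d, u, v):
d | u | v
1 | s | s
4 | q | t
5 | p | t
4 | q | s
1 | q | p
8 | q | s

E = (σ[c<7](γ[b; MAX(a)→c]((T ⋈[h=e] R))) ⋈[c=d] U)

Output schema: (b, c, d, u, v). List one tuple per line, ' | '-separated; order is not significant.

Stepwise |·|:
  T → 6
  R → 6
  (T ⋈[h=e] R) → 2
  γ[b; MAX(a)→c]((T ⋈[h=e] R)) → 1
  σ[c<7](γ[b; MAX(a)→c]((T ⋈[h=e] R))) → 1
  U → 6
  (σ[c<7](γ[b; MAX(a)→c]((T ⋈[h=e] R))) ⋈[c=d] U) → 2

== RESULT ==
b | c | d | u | v
2 | 4 | 4 | q | s
2 | 4 | 4 | q | t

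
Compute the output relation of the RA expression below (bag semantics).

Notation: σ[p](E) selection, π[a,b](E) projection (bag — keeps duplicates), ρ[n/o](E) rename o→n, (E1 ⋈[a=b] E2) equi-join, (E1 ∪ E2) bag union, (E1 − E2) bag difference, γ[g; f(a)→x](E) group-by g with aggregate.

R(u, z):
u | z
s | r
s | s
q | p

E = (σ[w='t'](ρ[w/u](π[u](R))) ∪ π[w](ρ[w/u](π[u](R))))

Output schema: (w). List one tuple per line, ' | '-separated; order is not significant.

Subexpression sizes:
  R → 3
  π[u](R) → 3
  ρ[w/u](π[u](R)) → 3
  σ[w='t'](ρ[w/u](π[u](R))) → 0
  R → 3
  π[u](R) → 3
  ρ[w/u](π[u](R)) → 3
  π[w](ρ[w/u](π[u](R))) → 3
  (σ[w='t'](ρ[w/u](π[u](R))) ∪ π[w](ρ[w/u](π[u](R)))) → 3

== RESULT ==
w
q
s
s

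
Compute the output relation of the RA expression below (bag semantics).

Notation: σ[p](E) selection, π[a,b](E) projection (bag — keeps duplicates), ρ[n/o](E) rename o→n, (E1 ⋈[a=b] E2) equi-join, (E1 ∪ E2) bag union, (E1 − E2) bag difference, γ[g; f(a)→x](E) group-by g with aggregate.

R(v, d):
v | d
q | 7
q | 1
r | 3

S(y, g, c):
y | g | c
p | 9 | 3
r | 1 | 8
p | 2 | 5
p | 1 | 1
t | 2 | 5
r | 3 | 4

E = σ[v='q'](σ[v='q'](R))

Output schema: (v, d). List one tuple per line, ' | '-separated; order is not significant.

Subexpression sizes:
  R → 3
  σ[v='q'](R) → 2
  σ[v='q'](σ[v='q'](R)) → 2

== RESULT ==
v | d
q | 1
q | 7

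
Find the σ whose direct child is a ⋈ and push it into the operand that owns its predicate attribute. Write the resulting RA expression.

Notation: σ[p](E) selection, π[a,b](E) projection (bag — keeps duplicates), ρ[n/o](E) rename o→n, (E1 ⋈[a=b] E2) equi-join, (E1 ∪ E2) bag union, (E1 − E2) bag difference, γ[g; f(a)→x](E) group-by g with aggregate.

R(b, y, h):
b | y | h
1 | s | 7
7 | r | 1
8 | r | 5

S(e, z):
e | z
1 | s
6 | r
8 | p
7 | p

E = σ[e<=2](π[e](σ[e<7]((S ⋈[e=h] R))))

σ filters on e, owned by the left side.
E' = σ[e<=2](π[e]((σ[e<7](S) ⋈[e=h] R)))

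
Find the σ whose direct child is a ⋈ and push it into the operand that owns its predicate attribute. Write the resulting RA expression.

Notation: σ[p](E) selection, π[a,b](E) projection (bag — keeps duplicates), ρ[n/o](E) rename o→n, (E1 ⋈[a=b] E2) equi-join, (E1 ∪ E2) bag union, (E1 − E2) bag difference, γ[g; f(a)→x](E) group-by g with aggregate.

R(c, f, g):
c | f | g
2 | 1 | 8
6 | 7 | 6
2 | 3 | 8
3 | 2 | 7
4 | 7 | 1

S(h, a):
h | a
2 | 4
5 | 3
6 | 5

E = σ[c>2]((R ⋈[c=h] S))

σ filters on c, owned by the left side.
E' = (σ[c>2](R) ⋈[c=h] S)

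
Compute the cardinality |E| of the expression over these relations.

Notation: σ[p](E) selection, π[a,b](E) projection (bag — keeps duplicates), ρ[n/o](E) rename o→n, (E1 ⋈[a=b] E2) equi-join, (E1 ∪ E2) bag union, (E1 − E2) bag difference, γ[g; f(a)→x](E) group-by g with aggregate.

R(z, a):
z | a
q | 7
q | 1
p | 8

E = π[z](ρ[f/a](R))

Subexpression sizes:
  R → 3
  ρ[f/a](R) → 3
  π[z](ρ[f/a](R)) → 3

|E| = 3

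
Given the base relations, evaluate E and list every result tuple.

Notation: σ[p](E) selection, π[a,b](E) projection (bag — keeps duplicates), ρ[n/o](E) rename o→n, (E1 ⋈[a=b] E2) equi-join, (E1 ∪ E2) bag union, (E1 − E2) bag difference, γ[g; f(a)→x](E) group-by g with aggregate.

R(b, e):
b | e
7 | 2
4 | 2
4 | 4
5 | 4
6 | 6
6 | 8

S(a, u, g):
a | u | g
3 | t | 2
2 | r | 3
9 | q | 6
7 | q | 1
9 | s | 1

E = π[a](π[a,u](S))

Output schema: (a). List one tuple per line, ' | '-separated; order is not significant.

Per-node cardinality:
  S → 5
  π[a,u](S) → 5
  π[a](π[a,u](S)) → 5

== RESULT ==
a
2
3
7
9
9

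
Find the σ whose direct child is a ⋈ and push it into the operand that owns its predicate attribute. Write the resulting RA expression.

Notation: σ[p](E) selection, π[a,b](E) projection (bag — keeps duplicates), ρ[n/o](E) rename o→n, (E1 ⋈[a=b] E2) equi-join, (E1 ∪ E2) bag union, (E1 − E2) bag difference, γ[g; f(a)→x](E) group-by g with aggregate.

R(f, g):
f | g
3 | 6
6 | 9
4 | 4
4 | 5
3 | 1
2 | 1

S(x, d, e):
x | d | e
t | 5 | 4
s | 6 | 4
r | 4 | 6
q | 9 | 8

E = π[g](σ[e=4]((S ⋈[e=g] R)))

σ filters on e, owned by the left side.
E' = π[g]((σ[e=4](S) ⋈[e=g] R))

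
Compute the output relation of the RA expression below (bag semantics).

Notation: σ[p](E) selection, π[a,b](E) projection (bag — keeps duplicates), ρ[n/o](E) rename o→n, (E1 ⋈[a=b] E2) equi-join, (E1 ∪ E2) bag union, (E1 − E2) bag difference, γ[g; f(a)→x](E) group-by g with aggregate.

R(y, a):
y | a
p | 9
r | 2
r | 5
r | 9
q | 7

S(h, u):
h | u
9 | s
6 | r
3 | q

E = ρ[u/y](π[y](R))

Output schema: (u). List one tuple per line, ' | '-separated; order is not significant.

Per-node cardinality:
  R → 5
  π[y](R) → 5
  ρ[u/y](π[y](R)) → 5

== RESULT ==
u
p
q
r
r
r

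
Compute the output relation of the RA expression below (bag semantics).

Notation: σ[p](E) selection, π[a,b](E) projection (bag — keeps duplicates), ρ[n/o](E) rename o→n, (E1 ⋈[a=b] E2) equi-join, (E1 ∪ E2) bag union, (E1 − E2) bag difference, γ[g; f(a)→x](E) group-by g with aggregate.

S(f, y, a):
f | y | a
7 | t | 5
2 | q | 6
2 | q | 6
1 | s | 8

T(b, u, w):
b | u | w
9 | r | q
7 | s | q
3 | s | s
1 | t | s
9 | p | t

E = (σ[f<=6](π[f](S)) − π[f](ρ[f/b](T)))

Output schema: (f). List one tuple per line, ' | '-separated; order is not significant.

Subexpression sizes:
  S → 4
  π[f](S) → 4
  σ[f<=6](π[f](S)) → 3
  T → 5
  ρ[f/b](T) → 5
  π[f](ρ[f/b](T)) → 5
  (σ[f<=6](π[f](S)) − π[f](ρ[f/b](T))) → 2

== RESULT ==
f
2
2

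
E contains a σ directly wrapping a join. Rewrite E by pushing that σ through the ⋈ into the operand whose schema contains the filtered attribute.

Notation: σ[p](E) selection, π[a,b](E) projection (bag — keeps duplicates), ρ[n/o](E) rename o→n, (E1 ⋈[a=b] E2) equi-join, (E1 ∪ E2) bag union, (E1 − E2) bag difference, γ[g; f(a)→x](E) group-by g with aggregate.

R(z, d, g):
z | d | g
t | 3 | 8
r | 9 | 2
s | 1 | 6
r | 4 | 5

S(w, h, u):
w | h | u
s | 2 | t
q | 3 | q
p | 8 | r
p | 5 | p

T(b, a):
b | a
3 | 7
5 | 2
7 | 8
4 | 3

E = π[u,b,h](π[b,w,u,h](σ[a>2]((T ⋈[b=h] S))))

σ filters on a, owned by the left side.
E' = π[u,b,h](π[b,w,u,h]((σ[a>2](T) ⋈[b=h] S)))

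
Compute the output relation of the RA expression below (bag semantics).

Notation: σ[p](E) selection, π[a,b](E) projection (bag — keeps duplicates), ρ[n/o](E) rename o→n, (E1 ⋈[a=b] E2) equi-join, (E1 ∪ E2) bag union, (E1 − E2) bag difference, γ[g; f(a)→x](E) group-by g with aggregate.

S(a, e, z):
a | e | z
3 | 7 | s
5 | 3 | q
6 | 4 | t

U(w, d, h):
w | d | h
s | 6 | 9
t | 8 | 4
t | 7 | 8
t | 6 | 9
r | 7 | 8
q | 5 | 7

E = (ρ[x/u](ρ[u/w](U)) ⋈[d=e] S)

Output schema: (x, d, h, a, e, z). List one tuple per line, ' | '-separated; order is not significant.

Subexpression sizes:
  U → 6
  ρ[u/w](U) → 6
  ρ[x/u](ρ[u/w](U)) → 6
  S → 3
  (ρ[x/u](ρ[u/w](U)) ⋈[d=e] S) → 2

== RESULT ==
x | d | h | a | e | z
r | 7 | 8 | 3 | 7 | s
t | 7 | 8 | 3 | 7 | s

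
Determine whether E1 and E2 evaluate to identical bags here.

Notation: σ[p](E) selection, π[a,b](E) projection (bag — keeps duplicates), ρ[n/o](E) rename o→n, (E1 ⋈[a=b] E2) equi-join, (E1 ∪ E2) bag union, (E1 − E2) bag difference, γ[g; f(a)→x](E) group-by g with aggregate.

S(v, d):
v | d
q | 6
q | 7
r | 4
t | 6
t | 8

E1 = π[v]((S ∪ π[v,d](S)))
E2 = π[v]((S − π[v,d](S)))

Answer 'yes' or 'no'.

E1 stepwise |·|:
  S → 5
  S → 5
  π[v,d](S) → 5
  (S ∪ π[v,d](S)) → 10
  π[v]((S ∪ π[v,d](S))) → 10
E2 stepwise |·|:
  S → 5
  S → 5
  π[v,d](S) → 5
  (S − π[v,d](S)) → 0
  π[v]((S − π[v,d](S))) → 0

E1 result:
v
q
q
q
q
r
r
t
t
t
t
E2 result:
v
(0 rows)
Witness: ('t',) appears 4× in E1 but 0× in E2.

no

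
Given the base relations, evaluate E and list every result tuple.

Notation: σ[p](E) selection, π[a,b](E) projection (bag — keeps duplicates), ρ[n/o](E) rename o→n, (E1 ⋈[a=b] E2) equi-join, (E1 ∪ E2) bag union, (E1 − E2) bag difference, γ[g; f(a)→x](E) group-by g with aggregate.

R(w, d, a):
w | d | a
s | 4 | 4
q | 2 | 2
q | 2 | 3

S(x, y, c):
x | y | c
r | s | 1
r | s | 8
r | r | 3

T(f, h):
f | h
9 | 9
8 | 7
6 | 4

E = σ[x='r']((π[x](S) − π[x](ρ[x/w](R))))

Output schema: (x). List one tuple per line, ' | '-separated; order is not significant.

Per-node cardinality:
  S → 3
  π[x](S) → 3
  R → 3
  ρ[x/w](R) → 3
  π[x](ρ[x/w](R)) → 3
  (π[x](S) − π[x](ρ[x/w](R))) → 3
  σ[x='r']((π[x](S) − π[x](ρ[x/w](R)))) → 3

== RESULT ==
x
r
r
r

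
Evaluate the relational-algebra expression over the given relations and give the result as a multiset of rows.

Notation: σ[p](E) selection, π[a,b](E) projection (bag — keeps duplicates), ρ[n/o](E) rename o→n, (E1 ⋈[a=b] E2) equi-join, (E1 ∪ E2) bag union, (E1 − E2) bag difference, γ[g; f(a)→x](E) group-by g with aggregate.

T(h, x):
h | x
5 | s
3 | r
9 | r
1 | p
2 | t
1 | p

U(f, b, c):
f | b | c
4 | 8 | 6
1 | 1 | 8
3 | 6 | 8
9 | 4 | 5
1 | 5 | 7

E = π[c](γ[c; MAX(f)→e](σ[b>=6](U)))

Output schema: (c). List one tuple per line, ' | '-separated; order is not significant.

Subexpression sizes:
  U → 5
  σ[b>=6](U) → 2
  γ[c; MAX(f)→e](σ[b>=6](U)) → 2
  π[c](γ[c; MAX(f)→e](σ[b>=6](U))) → 2

== RESULT ==
c
6
8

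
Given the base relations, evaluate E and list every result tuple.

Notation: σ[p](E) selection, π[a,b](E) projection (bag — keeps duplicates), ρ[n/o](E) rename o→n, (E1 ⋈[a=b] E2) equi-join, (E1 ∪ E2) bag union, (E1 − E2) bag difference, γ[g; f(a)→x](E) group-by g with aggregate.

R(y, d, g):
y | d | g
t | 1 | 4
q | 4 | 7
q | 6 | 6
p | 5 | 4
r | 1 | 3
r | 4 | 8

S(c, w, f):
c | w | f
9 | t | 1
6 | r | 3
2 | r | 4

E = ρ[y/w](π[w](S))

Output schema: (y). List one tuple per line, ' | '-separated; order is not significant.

Subexpression sizes:
  S → 3
  π[w](S) → 3
  ρ[y/w](π[w](S)) → 3

== RESULT ==
y
r
r
t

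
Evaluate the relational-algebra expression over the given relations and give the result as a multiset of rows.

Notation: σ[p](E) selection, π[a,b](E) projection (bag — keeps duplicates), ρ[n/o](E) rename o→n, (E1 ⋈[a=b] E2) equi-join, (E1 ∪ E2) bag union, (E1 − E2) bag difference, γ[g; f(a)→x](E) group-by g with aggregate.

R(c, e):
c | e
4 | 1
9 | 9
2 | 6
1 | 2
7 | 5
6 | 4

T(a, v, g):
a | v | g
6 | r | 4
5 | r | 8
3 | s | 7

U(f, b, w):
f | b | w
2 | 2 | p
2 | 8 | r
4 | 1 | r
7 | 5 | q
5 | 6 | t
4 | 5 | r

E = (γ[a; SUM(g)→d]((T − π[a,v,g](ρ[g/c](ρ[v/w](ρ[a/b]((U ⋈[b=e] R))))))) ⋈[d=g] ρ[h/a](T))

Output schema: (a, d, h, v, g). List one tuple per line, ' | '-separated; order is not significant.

Per-node cardinality:
  T → 3
  U → 6
  R → 6
  (U ⋈[b=e] R) → 5
  ρ[a/b]((U ⋈[b=e] R)) → 5
  ρ[v/w](ρ[a/b]((U ⋈[b=e] R))) → 5
  ρ[g/c](ρ[v/w](ρ[a/b]((U ⋈[b=e] R)))) → 5
  π[a,v,g](ρ[g/c](ρ[v/w](ρ[a/b]((U ⋈[b=e] R))))) → 5
  (T − π[a,v,g](ρ[g/c](ρ[v/w](ρ[a/b]((U ⋈[b=e] R)))))) → 3
  γ[a; SUM(g)→d]((T − π[a,v,g](ρ[g/c](ρ[v/w](ρ[a/b]((U ⋈[b=e] R))))))) → 3
  T → 3
  ρ[h/a](T) → 3
  (γ[a; SUM(g)→d]((T − π[a,v,g](ρ[g/c](ρ[v/w](ρ[a/b]((U ⋈[b=e] R))))))) ⋈[d=g] ρ[h/a](T)) → 3

== RESULT ==
a | d | h | v | g
3 | 7 | 3 | s | 7
5 | 8 | 5 | r | 8
6 | 4 | 6 | r | 4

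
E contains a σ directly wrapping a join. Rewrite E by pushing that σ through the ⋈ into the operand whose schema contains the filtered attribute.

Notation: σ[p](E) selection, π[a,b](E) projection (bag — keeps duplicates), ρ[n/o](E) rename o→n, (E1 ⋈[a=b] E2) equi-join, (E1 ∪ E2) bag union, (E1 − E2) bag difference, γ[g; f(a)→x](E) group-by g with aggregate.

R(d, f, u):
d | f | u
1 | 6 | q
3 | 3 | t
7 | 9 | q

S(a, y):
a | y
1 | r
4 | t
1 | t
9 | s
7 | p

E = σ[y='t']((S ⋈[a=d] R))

σ filters on y, owned by the left side.
E' = (σ[y='t'](S) ⋈[a=d] R)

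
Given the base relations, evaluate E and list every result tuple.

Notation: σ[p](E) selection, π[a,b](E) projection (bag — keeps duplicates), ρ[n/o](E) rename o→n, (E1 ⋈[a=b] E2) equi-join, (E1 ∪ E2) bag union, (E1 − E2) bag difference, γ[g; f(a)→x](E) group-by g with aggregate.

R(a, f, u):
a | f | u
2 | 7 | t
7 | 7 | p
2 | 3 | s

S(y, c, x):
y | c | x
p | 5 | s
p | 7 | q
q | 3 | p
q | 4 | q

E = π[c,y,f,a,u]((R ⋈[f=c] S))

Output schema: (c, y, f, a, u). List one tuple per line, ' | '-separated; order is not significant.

Stepwise |·|:
  R → 3
  S → 4
  (R ⋈[f=c] S) → 3
  π[c,y,f,a,u]((R ⋈[f=c] S)) → 3

== RESULT ==
c | y | f | a | u
3 | q | 3 | 2 | s
7 | p | 7 | 2 | t
7 | p | 7 | 7 | p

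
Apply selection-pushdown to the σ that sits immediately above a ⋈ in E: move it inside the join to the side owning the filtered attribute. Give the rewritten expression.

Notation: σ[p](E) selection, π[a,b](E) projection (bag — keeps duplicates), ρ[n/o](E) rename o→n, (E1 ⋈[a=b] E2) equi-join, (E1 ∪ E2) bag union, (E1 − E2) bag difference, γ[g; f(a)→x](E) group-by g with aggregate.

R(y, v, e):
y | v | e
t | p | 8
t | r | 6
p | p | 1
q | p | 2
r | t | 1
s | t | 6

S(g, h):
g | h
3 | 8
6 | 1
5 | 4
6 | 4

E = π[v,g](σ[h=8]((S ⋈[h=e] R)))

σ filters on h, owned by the left side.
E' = π[v,g]((σ[h=8](S) ⋈[h=e] R))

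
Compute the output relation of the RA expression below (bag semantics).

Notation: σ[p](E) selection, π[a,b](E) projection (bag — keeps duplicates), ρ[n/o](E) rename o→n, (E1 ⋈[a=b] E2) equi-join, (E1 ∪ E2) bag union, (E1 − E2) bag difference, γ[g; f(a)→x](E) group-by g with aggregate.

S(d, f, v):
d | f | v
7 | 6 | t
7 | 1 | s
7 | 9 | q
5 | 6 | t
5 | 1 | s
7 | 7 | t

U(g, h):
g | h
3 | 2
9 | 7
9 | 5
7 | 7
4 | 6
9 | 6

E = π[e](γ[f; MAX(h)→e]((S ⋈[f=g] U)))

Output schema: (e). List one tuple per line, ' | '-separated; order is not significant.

Row counts bottom-up:
  S → 6
  U → 6
  (S ⋈[f=g] U) → 4
  γ[f; MAX(h)→e]((S ⋈[f=g] U)) → 2
  π[e](γ[f; MAX(h)→e]((S ⋈[f=g] U))) → 2

== RESULT ==
e
7
7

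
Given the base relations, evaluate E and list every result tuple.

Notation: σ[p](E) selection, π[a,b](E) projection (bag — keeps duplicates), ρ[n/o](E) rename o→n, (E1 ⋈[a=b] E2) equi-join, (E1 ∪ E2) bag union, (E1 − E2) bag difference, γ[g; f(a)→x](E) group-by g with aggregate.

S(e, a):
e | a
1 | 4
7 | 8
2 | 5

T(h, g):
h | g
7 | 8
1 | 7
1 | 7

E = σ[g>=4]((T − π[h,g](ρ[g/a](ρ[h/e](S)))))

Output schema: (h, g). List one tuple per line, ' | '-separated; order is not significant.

Row counts bottom-up:
  T → 3
  S → 3
  ρ[h/e](S) → 3
  ρ[g/a](ρ[h/e](S)) → 3
  π[h,g](ρ[g/a](ρ[h/e](S))) → 3
  (T − π[h,g](ρ[g/a](ρ[h/e](S)))) → 2
  σ[g>=4]((T − π[h,g](ρ[g/a](ρ[h/e](S))))) → 2

== RESULT ==
h | g
1 | 7
1 | 7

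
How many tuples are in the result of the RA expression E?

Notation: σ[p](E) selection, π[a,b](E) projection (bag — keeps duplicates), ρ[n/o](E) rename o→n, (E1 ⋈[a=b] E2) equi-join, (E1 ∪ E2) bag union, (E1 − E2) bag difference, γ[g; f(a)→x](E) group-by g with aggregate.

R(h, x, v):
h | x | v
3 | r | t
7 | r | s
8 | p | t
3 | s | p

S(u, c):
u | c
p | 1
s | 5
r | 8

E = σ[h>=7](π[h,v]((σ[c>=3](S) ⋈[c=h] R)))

Stepwise |·|:
  S → 3
  σ[c>=3](S) → 2
  R → 4
  (σ[c>=3](S) ⋈[c=h] R) → 1
  π[h,v]((σ[c>=3](S) ⋈[c=h] R)) → 1
  σ[h>=7](π[h,v]((σ[c>=3](S) ⋈[c=h] R))) → 1

|E| = 1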